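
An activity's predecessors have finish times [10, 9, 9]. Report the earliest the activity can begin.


ES = max of all predecessor completion times
Predecessors: [10, 9, 9]
ES = max(10, 9, 9)
= 10


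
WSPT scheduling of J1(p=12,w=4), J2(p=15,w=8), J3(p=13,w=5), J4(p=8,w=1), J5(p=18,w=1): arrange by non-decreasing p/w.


WSPT (Smith's rule): sort by p/w ascending
  J2: p/w = 15/8 = 1.875
  J3: p/w = 13/5 = 2.600
  J1: p/w = 12/4 = 3.000
  J4: p/w = 8/1 = 8.000
  J5: p/w = 18/1 = 18.000
Order: J2 → J3 → J1 → J4 → J5


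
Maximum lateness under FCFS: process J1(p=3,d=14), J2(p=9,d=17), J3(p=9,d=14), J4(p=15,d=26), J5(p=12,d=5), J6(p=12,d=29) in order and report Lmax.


Lateness per job (L = C - d):
  J1: C=3, d=14, L=-11
  J2: C=12, d=17, L=-5
  J3: C=21, d=14, L=7
  J4: C=36, d=26, L=10
  J5: C=48, d=5, L=43
  J6: C=60, d=29, L=31
Lmax = max(-11, -5, 7, 10, 43, 31)
= 43


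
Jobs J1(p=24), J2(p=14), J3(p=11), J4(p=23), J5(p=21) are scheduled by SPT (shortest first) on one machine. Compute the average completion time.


SPT order: J3 → J2 → J5 → J4 → J1
Completion times:
  J3: C=11
  J2: C=25
  J5: C=46
  J4: C=69
  J1: C=93
Sum = 244, n = 5
Mean flow = 244/5
= 48.80


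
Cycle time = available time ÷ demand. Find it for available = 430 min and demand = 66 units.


Cycle time = available time / demand
= 430 / 66
= 6.52 min/unit


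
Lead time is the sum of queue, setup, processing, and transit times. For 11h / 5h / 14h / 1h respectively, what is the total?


Lead time = queue + setup + processing + transit
= 11 + 5 + 14 + 1
= 31 hours


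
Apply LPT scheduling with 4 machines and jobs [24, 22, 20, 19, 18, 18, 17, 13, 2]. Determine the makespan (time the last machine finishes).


Jobs (LPT sorted): [24, 22, 20, 19, 18, 18, 17, 13, 2]
Machines: 4
  J=24 → Machine 1 (load: 0+24=24)
  J=22 → Machine 2 (load: 0+22=22)
  J=20 → Machine 3 (load: 0+20=20)
  J=19 → Machine 4 (load: 0+19=19)
  J=18 → Machine 4 (load: 19+18=37)
  J=18 → Machine 3 (load: 20+18=38)
  J=17 → Machine 2 (load: 22+17=39)
  J=13 → Machine 1 (load: 24+13=37)
  J=2 → Machine 1 (load: 37+2=39)
Machine loads: [39, 39, 38, 37]
Makespan = max = 39 time units


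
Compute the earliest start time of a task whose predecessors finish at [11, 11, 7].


ES = max of all predecessor completion times
Predecessors: [11, 11, 7]
ES = max(11, 11, 7)
= 11


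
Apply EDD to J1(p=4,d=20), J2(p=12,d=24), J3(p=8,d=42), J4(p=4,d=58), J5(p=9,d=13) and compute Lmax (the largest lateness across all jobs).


EDD order: J5 → J1 → J2 → J3 → J4
Completion and lateness:
  J5: C=9, d=13, L=9-13=-4
  J1: C=13, d=20, L=13-20=-7
  J2: C=25, d=24, L=25-24=1
  J3: C=33, d=42, L=33-42=-9
  J4: C=37, d=58, L=37-58=-21
Lmax = max(-4, -7, 1, -9, -21)
= 1


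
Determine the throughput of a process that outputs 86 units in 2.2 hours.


Throughput = units / time
= 86 / 2.2
= 39.1 units/hour


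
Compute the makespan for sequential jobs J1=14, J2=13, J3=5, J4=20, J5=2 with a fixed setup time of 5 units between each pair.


Makespan = Σ processing + (n-1) × setup
= (14 + 13 + 5 + 20 + 2) + (5-1)×5
= 54 + 20
= 74 time units


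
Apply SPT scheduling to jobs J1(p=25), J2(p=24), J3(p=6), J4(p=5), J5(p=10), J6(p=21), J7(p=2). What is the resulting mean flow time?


SPT order: J7 → J4 → J3 → J5 → J6 → J2 → J1
Completion times:
  J7: C=2
  J4: C=7
  J3: C=13
  J5: C=23
  J6: C=44
  J2: C=68
  J1: C=93
Sum = 250, n = 7
Mean flow = 250/7
= 35.71


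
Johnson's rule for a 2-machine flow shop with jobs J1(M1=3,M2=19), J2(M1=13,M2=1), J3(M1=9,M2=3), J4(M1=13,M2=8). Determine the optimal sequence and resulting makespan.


Johnson's rule:
Group 1 (M1≤M2, sort by M1): ['J1']
Group 2 (M1>M2, sort desc M2): ['J4', 'J3', 'J2']
Sequence: J1 → J4 → J3 → J2
Makespan calculation:
  J1: M1 done=3, M2 done=22
  J4: M1 done=16, M2 done=30
  J3: M1 done=25, M2 done=33
  J2: M1 done=38, M2 done=39
= Sequence: J1 → J4 → J3 → J2, Makespan: 39


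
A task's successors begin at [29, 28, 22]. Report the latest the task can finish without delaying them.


LF = min of all successor start times
Successors start at: [29, 28, 22]
LF = min(29, 28, 22)
= 22


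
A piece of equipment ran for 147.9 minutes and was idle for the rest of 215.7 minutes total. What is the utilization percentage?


Utilization = busy / total × 100
= 147.9 / 215.7 × 100
= 68.6%


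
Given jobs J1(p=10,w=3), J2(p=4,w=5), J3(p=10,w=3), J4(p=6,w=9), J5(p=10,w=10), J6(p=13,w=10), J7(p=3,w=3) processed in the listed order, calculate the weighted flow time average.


Completion times:
  J1: C=10, w×C=3×10=30
  J2: C=14, w×C=5×14=70
  J3: C=24, w×C=3×24=72
  J4: C=30, w×C=9×30=270
  J5: C=40, w×C=10×40=400
  J6: C=53, w×C=10×53=530
  J7: C=56, w×C=3×56=168
Sum w×C = 1540
Sum w = 43
Weighted avg = 1540/43
= 35.81


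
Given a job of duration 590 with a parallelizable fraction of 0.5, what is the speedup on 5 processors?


Amdahl's law: T_p = T × ((1-p) + p/N)
= 590 × ((1-0.5) + 0.5/5)
= 590 × (0.50 + 0.1000)
= 590 × 0.6000
= 354.00
Speedup = 590/354.00
= 1.67×


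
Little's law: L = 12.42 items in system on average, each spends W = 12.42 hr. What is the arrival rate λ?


Little's law: L = λW → λ = L / W
= 12.42 / 12.42
= 1.00 per hour


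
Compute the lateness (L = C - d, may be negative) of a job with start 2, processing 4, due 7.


Completion = 2 + 4 = 6
Lateness = C - d = 6 - 7
= -1


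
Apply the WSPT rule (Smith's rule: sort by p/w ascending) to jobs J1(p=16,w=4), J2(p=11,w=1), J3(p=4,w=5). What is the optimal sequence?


WSPT (Smith's rule): sort by p/w ascending
  J3: p/w = 4/5 = 0.800
  J1: p/w = 16/4 = 4.000
  J2: p/w = 11/1 = 11.000
Order: J3 → J1 → J2


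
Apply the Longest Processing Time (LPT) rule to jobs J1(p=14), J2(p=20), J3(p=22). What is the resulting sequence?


LPT: sort by longest processing time first
  J3: p=22
  J2: p=20
  J1: p=14
Order: J3 → J2 → J1


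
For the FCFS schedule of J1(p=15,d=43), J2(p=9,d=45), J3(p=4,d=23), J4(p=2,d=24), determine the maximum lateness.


Lateness per job (L = C - d):
  J1: C=15, d=43, L=-28
  J2: C=24, d=45, L=-21
  J3: C=28, d=23, L=5
  J4: C=30, d=24, L=6
Lmax = max(-28, -21, 5, 6)
= 6


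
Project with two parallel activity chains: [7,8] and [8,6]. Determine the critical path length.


Path A: 7 + 8 = 15
Path B: 8 + 6 = 14
Critical path = longest = max(15, 14)
= 15 (Path A)


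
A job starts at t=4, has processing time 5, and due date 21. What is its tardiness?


Completion = start + processing = 4 + 5 = 9
Tardiness = max(0, C - d) = max(0, 9 - 21)
= max(0, -12)
= 0


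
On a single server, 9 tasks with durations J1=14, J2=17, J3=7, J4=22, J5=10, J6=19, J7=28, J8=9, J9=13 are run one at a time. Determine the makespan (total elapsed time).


Sequential makespan: sum all processing times
= 14 + 17 + 7 + 22 + 10 + 19 + 28 + 9 + 13
= 139 time units


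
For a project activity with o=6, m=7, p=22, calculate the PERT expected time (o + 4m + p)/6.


te = (o + 4m + p) / 6
= (6 + 4×7 + 22) / 6
= (6 + 28 + 22) / 6
= 56 / 6
= 9.33


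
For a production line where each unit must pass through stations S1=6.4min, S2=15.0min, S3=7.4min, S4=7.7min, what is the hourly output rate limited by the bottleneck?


Bottleneck = longest station time
Station times: [6.4, 15.0, 7.4, 7.7]
Max = 15.0 min
Rate = 60 / 15.0
= 4.00 units/hour (bottleneck: 15.0min)


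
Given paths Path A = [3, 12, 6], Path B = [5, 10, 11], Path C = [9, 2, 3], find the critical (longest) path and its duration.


Path A: 3 + 12 + 6 = 21
Path B: 5 + 10 + 11 = 26
Path C: 9 + 2 + 3 = 14
Critical path = longest = max(21, 26, 14)
= 26 (Path B)


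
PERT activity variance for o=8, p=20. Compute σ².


σ² = ((p - o) / 6)² = (p - o)² / 36
= (20 - 8)² / 36
= 12² / 36
= 144 / 36
= 4.0000


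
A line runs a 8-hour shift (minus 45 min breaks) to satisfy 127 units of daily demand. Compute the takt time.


Available = 8×60 - 45 = 435 min
Takt time = 435 / 127
= 3.43 min/unit


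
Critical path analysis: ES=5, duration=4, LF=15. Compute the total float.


EF = ES + duration = 5 + 4 = 9
LS = LF - duration = 15 - 4 = 11
Total Float = LF - EF = 15 - 9
(or LS - ES = 11 - 5)
= 6


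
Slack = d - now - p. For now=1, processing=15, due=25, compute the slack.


Slack = due - current_time - processing
= 25 - 1 - 15
= 9


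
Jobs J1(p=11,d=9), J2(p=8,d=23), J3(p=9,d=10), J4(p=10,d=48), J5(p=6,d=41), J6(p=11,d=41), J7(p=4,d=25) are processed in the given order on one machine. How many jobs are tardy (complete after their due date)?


Completion vs due date:
  J1: C=11, d=9 → TARDY
  J2: C=19, d=23 → on time
  J3: C=28, d=10 → TARDY
  J4: C=38, d=48 → on time
  J5: C=44, d=41 → TARDY
  J6: C=55, d=41 → TARDY
  J7: C=59, d=25 → TARDY
Tardy jobs: J1, J3, J5, J6, J7
Count = 5


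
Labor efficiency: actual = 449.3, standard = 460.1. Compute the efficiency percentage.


Efficiency = (actual / standard) × 100
= (449.3 / 460.1) × 100
= 97.7%


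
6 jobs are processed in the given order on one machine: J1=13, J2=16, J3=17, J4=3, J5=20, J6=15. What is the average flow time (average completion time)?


Completion times:
  J1: completes at 13
  J2: completes at 29
  J3: completes at 46
  J4: completes at 49
  J5: completes at 69
  J6: completes at 84
Sum = 290
Average = 290/6
= 48.33


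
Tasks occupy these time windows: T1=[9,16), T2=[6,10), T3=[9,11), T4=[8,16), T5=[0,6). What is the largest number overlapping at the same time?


Check each time point for overlaps:
  t=9: 4 tasks active (T1, T2, T3, T4)
Max concurrent = 4


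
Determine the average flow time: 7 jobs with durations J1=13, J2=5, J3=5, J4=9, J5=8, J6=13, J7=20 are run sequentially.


Completion times:
  J1: completes at 13
  J2: completes at 18
  J3: completes at 23
  J4: completes at 32
  J5: completes at 40
  J6: completes at 53
  J7: completes at 73
Sum = 252
Average = 252/7
= 36.00


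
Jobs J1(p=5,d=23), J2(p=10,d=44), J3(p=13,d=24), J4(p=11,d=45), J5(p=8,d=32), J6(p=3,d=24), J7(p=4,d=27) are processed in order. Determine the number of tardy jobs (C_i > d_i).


Completion vs due date:
  J1: C=5, d=23 → on time
  J2: C=15, d=44 → on time
  J3: C=28, d=24 → TARDY
  J4: C=39, d=45 → on time
  J5: C=47, d=32 → TARDY
  J6: C=50, d=24 → TARDY
  J7: C=54, d=27 → TARDY
Tardy jobs: J3, J5, J6, J7
Count = 4


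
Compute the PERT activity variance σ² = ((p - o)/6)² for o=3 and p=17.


σ² = ((p - o) / 6)² = (p - o)² / 36
= (17 - 3)² / 36
= 14² / 36
= 196 / 36
= 5.4444


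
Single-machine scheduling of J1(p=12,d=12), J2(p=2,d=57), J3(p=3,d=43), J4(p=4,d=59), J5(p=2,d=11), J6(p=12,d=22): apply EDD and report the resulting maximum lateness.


EDD order: J5 → J1 → J6 → J3 → J2 → J4
Completion and lateness:
  J5: C=2, d=11, L=2-11=-9
  J1: C=14, d=12, L=14-12=2
  J6: C=26, d=22, L=26-22=4
  J3: C=29, d=43, L=29-43=-14
  J2: C=31, d=57, L=31-57=-26
  J4: C=35, d=59, L=35-59=-24
Lmax = max(-9, 2, 4, -14, -26, -24)
= 4


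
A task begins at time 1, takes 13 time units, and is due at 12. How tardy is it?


Completion = start + processing = 1 + 13 = 14
Tardiness = max(0, C - d) = max(0, 14 - 12)
= max(0, 2)
= 2


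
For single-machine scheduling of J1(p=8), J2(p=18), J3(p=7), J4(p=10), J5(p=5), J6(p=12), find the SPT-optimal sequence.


SPT: sort by shortest processing time
  J5: p=5
  J3: p=7
  J1: p=8
  J4: p=10
  J6: p=12
  J2: p=18
Order: J5 → J3 → J1 → J4 → J6 → J2


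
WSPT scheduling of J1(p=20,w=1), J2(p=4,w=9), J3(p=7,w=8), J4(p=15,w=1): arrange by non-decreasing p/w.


WSPT (Smith's rule): sort by p/w ascending
  J2: p/w = 4/9 = 0.444
  J3: p/w = 7/8 = 0.875
  J4: p/w = 15/1 = 15.000
  J1: p/w = 20/1 = 20.000
Order: J2 → J3 → J4 → J1


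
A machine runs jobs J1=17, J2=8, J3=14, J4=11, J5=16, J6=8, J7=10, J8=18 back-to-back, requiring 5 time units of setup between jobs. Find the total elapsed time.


Makespan = Σ processing + (n-1) × setup
= (17 + 8 + 14 + 11 + 16 + 8 + 10 + 18) + (8-1)×5
= 102 + 35
= 137 time units


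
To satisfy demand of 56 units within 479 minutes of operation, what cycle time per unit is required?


Cycle time = available time / demand
= 479 / 56
= 8.55 min/unit


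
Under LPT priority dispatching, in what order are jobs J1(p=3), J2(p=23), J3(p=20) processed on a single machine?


LPT: sort by longest processing time first
  J2: p=23
  J3: p=20
  J1: p=3
Order: J2 → J3 → J1


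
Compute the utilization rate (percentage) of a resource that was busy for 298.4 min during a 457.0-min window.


Utilization = busy / total × 100
= 298.4 / 457.0 × 100
= 65.3%


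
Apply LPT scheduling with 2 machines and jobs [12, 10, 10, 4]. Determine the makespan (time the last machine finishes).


Jobs (LPT sorted): [12, 10, 10, 4]
Machines: 2
  J=12 → Machine 1 (load: 0+12=12)
  J=10 → Machine 2 (load: 0+10=10)
  J=10 → Machine 2 (load: 10+10=20)
  J=4 → Machine 1 (load: 12+4=16)
Machine loads: [16, 20]
Makespan = max = 20 time units


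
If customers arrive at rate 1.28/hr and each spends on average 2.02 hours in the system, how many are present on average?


Little's law: L = λ × W
= 1.28 × 2.02
= 2.59


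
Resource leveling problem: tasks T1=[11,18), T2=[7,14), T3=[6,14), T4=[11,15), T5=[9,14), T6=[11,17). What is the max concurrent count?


Check each time point for overlaps:
  t=11: 6 tasks active (T1, T2, T3, T4, T5, T6)
Max concurrent = 6


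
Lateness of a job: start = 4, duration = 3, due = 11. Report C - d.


Completion = 4 + 3 = 7
Lateness = C - d = 7 - 11
= -4


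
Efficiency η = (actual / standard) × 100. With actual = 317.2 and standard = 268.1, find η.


Efficiency = (actual / standard) × 100
= (317.2 / 268.1) × 100
= 118.3%


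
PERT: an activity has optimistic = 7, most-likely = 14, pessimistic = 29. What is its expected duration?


te = (o + 4m + p) / 6
= (7 + 4×14 + 29) / 6
= (7 + 56 + 29) / 6
= 92 / 6
= 15.33


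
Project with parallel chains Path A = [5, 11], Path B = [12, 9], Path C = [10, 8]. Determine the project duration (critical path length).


Path A: 5 + 11 = 16
Path B: 12 + 9 = 21
Path C: 10 + 8 = 18
Critical path = longest = max(16, 21, 18)
= 21 (Path B)


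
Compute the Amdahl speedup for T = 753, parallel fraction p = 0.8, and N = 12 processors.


Amdahl's law: T_p = T × ((1-p) + p/N)
= 753 × ((1-0.8) + 0.8/12)
= 753 × (0.20 + 0.0667)
= 753 × 0.2667
= 200.80
Speedup = 753/200.80
= 3.75×


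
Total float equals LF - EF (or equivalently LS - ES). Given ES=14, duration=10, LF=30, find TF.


EF = ES + duration = 14 + 10 = 24
LS = LF - duration = 30 - 10 = 20
Total Float = LF - EF = 30 - 24
(or LS - ES = 20 - 14)
= 6


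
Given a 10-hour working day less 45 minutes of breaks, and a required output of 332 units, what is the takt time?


Available = 10×60 - 45 = 555 min
Takt time = 555 / 332
= 1.67 min/unit


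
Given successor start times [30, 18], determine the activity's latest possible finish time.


LF = min of all successor start times
Successors start at: [30, 18]
LF = min(30, 18)
= 18


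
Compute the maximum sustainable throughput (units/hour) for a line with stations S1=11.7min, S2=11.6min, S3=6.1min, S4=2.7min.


Bottleneck = longest station time
Station times: [11.7, 11.6, 6.1, 2.7]
Max = 11.7 min
Rate = 60 / 11.7
= 5.13 units/hour (bottleneck: 11.7min)


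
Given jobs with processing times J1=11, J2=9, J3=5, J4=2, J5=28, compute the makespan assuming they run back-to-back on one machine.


Sequential makespan: sum all processing times
= 11 + 9 + 5 + 2 + 28
= 55 time units


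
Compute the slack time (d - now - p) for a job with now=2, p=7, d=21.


Slack = due - current_time - processing
= 21 - 2 - 7
= 12


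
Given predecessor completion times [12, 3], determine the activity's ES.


ES = max of all predecessor completion times
Predecessors: [12, 3]
ES = max(12, 3)
= 12


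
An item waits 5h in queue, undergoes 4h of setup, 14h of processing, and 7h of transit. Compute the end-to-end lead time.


Lead time = queue + setup + processing + transit
= 5 + 4 + 14 + 7
= 30 hours


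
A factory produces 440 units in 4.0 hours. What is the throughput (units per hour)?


Throughput = units / time
= 440 / 4.0
= 110.0 units/hour


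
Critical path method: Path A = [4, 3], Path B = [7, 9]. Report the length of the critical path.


Path A: 4 + 3 = 7
Path B: 7 + 9 = 16
Critical path = longest = max(7, 16)
= 16 (Path B)


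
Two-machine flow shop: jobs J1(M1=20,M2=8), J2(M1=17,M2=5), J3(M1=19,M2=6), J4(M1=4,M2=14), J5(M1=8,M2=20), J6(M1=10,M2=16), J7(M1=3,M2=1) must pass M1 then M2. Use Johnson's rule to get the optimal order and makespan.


Johnson's rule:
Group 1 (M1≤M2, sort by M1): ['J4', 'J5', 'J6']
Group 2 (M1>M2, sort desc M2): ['J1', 'J3', 'J2', 'J7']
Sequence: J4 → J5 → J6 → J1 → J3 → J2 → J7
Makespan calculation:
  J4: M1 done=4, M2 done=18
  J5: M1 done=12, M2 done=38
  J6: M1 done=22, M2 done=54
  J1: M1 done=42, M2 done=62
  J3: M1 done=61, M2 done=68
  J2: M1 done=78, M2 done=83
  J7: M1 done=81, M2 done=84
= Sequence: J4 → J5 → J6 → J1 → J3 → J2 → J7, Makespan: 84


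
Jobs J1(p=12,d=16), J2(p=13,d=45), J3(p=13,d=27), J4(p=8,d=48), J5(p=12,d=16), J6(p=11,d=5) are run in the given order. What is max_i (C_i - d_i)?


Lateness per job (L = C - d):
  J1: C=12, d=16, L=-4
  J2: C=25, d=45, L=-20
  J3: C=38, d=27, L=11
  J4: C=46, d=48, L=-2
  J5: C=58, d=16, L=42
  J6: C=69, d=5, L=64
Lmax = max(-4, -20, 11, -2, 42, 64)
= 64


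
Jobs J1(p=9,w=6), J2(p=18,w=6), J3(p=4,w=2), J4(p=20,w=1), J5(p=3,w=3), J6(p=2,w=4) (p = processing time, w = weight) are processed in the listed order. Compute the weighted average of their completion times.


Completion times:
  J1: C=9, w×C=6×9=54
  J2: C=27, w×C=6×27=162
  J3: C=31, w×C=2×31=62
  J4: C=51, w×C=1×51=51
  J5: C=54, w×C=3×54=162
  J6: C=56, w×C=4×56=224
Sum w×C = 715
Sum w = 22
Weighted avg = 715/22
= 32.50


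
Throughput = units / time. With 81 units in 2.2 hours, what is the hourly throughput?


Throughput = units / time
= 81 / 2.2
= 36.8 units/hour


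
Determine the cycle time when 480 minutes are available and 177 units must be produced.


Cycle time = available time / demand
= 480 / 177
= 2.71 min/unit


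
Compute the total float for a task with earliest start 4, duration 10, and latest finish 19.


EF = ES + duration = 4 + 10 = 14
LS = LF - duration = 19 - 10 = 9
Total Float = LF - EF = 19 - 14
(or LS - ES = 9 - 4)
= 5


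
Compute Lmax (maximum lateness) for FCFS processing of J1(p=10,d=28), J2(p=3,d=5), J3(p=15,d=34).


Lateness per job (L = C - d):
  J1: C=10, d=28, L=-18
  J2: C=13, d=5, L=8
  J3: C=28, d=34, L=-6
Lmax = max(-18, 8, -6)
= 8


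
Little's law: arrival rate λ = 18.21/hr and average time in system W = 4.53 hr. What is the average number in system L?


Little's law: L = λ × W
= 18.21 × 4.53
= 82.49


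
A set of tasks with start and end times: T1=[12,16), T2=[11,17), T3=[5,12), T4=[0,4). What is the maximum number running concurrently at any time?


Check each time point for overlaps:
  t=11: 2 tasks active (T2, T3)
Max concurrent = 2


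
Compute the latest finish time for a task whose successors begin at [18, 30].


LF = min of all successor start times
Successors start at: [18, 30]
LF = min(18, 30)
= 18


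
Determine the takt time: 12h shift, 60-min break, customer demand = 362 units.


Available = 12×60 - 60 = 660 min
Takt time = 660 / 362
= 1.82 min/unit


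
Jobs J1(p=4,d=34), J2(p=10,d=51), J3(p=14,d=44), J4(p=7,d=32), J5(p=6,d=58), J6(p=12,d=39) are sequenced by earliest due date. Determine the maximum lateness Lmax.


EDD order: J4 → J1 → J6 → J3 → J2 → J5
Completion and lateness:
  J4: C=7, d=32, L=7-32=-25
  J1: C=11, d=34, L=11-34=-23
  J6: C=23, d=39, L=23-39=-16
  J3: C=37, d=44, L=37-44=-7
  J2: C=47, d=51, L=47-51=-4
  J5: C=53, d=58, L=53-58=-5
Lmax = max(-25, -23, -16, -7, -4, -5)
= -4


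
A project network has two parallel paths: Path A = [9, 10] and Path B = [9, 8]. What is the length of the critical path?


Path A: 9 + 10 = 19
Path B: 9 + 8 = 17
Critical path = longest = max(19, 17)
= 19 (Path A)


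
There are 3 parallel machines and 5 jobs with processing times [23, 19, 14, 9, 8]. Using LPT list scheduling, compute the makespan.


Jobs (LPT sorted): [23, 19, 14, 9, 8]
Machines: 3
  J=23 → Machine 1 (load: 0+23=23)
  J=19 → Machine 2 (load: 0+19=19)
  J=14 → Machine 3 (load: 0+14=14)
  J=9 → Machine 3 (load: 14+9=23)
  J=8 → Machine 2 (load: 19+8=27)
Machine loads: [23, 27, 23]
Makespan = max = 27 time units


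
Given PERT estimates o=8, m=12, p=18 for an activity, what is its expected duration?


te = (o + 4m + p) / 6
= (8 + 4×12 + 18) / 6
= (8 + 48 + 18) / 6
= 74 / 6
= 12.33


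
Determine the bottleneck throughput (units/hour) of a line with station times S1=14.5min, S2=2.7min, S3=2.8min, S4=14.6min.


Bottleneck = longest station time
Station times: [14.5, 2.7, 2.8, 14.6]
Max = 14.6 min
Rate = 60 / 14.6
= 4.11 units/hour (bottleneck: 14.6min)


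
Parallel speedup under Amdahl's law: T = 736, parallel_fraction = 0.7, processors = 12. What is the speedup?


Amdahl's law: T_p = T × ((1-p) + p/N)
= 736 × ((1-0.7) + 0.7/12)
= 736 × (0.30 + 0.0583)
= 736 × 0.3583
= 263.73
Speedup = 736/263.73
= 2.79×


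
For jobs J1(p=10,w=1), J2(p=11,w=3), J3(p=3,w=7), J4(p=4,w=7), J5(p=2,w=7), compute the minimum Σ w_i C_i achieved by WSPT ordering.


WSPT order (by p/w): J5 → J3 → J4 → J2 → J1
  J5: C=2, w·C=7×2=14
  J3: C=5, w·C=7×5=35
  J4: C=9, w·C=7×9=63
  J2: C=20, w·C=3×20=60
  J1: C=30, w·C=1×30=30
Σ w·C = 202
= 202


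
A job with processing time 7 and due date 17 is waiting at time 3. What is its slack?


Slack = due - current_time - processing
= 17 - 3 - 7
= 7


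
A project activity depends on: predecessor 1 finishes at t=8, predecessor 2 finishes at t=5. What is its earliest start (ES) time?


ES = max of all predecessor completion times
Predecessors: [8, 5]
ES = max(8, 5)
= 8


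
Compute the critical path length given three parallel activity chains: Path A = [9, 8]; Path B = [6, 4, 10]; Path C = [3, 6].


Path A: 9 + 8 = 17
Path B: 6 + 4 + 10 = 20
Path C: 3 + 6 = 9
Critical path = longest = max(17, 20, 9)
= 20 (Path B)


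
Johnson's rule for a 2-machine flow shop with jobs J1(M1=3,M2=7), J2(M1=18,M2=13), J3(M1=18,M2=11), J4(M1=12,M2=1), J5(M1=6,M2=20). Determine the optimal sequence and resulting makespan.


Johnson's rule:
Group 1 (M1≤M2, sort by M1): ['J1', 'J5']
Group 2 (M1>M2, sort desc M2): ['J2', 'J3', 'J4']
Sequence: J1 → J5 → J2 → J3 → J4
Makespan calculation:
  J1: M1 done=3, M2 done=10
  J5: M1 done=9, M2 done=30
  J2: M1 done=27, M2 done=43
  J3: M1 done=45, M2 done=56
  J4: M1 done=57, M2 done=58
= Sequence: J1 → J5 → J2 → J3 → J4, Makespan: 58


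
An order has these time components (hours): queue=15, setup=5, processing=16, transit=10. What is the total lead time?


Lead time = queue + setup + processing + transit
= 15 + 5 + 16 + 10
= 46 hours


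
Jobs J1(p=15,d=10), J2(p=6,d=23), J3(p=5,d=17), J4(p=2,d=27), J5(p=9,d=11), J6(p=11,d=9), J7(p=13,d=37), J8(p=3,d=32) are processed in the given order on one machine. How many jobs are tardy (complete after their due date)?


Completion vs due date:
  J1: C=15, d=10 → TARDY
  J2: C=21, d=23 → on time
  J3: C=26, d=17 → TARDY
  J4: C=28, d=27 → TARDY
  J5: C=37, d=11 → TARDY
  J6: C=48, d=9 → TARDY
  J7: C=61, d=37 → TARDY
  J8: C=64, d=32 → TARDY
Tardy jobs: J1, J3, J4, J5, J6, J7, J8
Count = 7


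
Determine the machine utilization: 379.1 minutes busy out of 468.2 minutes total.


Utilization = busy / total × 100
= 379.1 / 468.2 × 100
= 81.0%


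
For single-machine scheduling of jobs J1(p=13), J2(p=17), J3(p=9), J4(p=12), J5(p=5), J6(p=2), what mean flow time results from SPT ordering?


SPT order: J6 → J5 → J3 → J4 → J1 → J2
Completion times:
  J6: C=2
  J5: C=7
  J3: C=16
  J4: C=28
  J1: C=41
  J2: C=58
Sum = 152, n = 6
Mean flow = 152/6
= 25.33


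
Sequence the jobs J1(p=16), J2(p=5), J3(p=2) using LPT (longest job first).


LPT: sort by longest processing time first
  J1: p=16
  J2: p=5
  J3: p=2
Order: J1 → J2 → J3


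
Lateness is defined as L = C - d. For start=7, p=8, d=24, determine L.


Completion = 7 + 8 = 15
Lateness = C - d = 15 - 24
= -9


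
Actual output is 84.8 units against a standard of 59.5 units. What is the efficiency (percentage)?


Efficiency = (actual / standard) × 100
= (84.8 / 59.5) × 100
= 142.5%


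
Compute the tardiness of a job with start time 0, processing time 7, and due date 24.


Completion = start + processing = 0 + 7 = 7
Tardiness = max(0, C - d) = max(0, 7 - 24)
= max(0, -17)
= 0


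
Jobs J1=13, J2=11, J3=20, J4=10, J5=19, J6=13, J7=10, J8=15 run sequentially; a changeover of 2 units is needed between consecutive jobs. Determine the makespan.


Makespan = Σ processing + (n-1) × setup
= (13 + 11 + 20 + 10 + 19 + 13 + 10 + 15) + (8-1)×2
= 111 + 14
= 125 time units


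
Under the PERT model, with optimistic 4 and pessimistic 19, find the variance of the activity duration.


σ² = ((p - o) / 6)² = (p - o)² / 36
= (19 - 4)² / 36
= 15² / 36
= 225 / 36
= 6.2500


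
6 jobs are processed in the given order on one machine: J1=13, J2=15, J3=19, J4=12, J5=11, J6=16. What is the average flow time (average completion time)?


Completion times:
  J1: completes at 13
  J2: completes at 28
  J3: completes at 47
  J4: completes at 59
  J5: completes at 70
  J6: completes at 86
Sum = 303
Average = 303/6
= 50.50


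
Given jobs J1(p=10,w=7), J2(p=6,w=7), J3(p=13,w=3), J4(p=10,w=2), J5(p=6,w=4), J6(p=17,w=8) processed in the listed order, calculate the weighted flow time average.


Completion times:
  J1: C=10, w×C=7×10=70
  J2: C=16, w×C=7×16=112
  J3: C=29, w×C=3×29=87
  J4: C=39, w×C=2×39=78
  J5: C=45, w×C=4×45=180
  J6: C=62, w×C=8×62=496
Sum w×C = 1023
Sum w = 31
Weighted avg = 1023/31
= 33.00


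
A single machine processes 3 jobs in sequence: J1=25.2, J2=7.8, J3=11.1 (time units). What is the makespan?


Sequential makespan: sum all processing times
= 25.2 + 7.8 + 11.1
= 44.1 time units


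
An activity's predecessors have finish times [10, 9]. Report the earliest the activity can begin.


ES = max of all predecessor completion times
Predecessors: [10, 9]
ES = max(10, 9)
= 10


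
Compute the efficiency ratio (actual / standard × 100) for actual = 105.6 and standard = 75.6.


Efficiency = (actual / standard) × 100
= (105.6 / 75.6) × 100
= 139.7%


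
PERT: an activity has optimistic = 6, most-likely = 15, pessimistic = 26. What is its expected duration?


te = (o + 4m + p) / 6
= (6 + 4×15 + 26) / 6
= (6 + 60 + 26) / 6
= 92 / 6
= 15.33


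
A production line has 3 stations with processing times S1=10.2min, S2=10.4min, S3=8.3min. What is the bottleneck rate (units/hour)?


Bottleneck = longest station time
Station times: [10.2, 10.4, 8.3]
Max = 10.4 min
Rate = 60 / 10.4
= 5.77 units/hour (bottleneck: 10.4min)


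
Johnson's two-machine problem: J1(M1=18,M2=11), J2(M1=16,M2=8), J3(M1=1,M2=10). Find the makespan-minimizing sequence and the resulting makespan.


Johnson's rule:
Group 1 (M1≤M2, sort by M1): ['J3']
Group 2 (M1>M2, sort desc M2): ['J1', 'J2']
Sequence: J3 → J1 → J2
Makespan calculation:
  J3: M1 done=1, M2 done=11
  J1: M1 done=19, M2 done=30
  J2: M1 done=35, M2 done=43
= Sequence: J3 → J1 → J2, Makespan: 43


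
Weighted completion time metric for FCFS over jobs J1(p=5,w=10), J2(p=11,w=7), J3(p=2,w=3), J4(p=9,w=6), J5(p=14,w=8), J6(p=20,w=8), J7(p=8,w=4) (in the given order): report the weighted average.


Completion times:
  J1: C=5, w×C=10×5=50
  J2: C=16, w×C=7×16=112
  J3: C=18, w×C=3×18=54
  J4: C=27, w×C=6×27=162
  J5: C=41, w×C=8×41=328
  J6: C=61, w×C=8×61=488
  J7: C=69, w×C=4×69=276
Sum w×C = 1470
Sum w = 46
Weighted avg = 1470/46
= 31.96


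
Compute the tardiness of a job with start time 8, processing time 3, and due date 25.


Completion = start + processing = 8 + 3 = 11
Tardiness = max(0, C - d) = max(0, 11 - 25)
= max(0, -14)
= 0


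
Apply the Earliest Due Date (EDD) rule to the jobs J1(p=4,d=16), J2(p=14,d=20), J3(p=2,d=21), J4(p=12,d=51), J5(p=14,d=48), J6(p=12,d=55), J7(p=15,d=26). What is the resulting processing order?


EDD: sort by earliest due date
  J1: d=16, p=4
  J2: d=20, p=14
  J3: d=21, p=2
  J7: d=26, p=15
  J5: d=48, p=14
  J4: d=51, p=12
  J6: d=55, p=12
Order: J1 → J2 → J3 → J7 → J5 → J4 → J6


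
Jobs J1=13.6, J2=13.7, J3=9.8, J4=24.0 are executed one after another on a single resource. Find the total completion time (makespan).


Sequential makespan: sum all processing times
= 13.6 + 13.7 + 9.8 + 24.0
= 61.1 time units


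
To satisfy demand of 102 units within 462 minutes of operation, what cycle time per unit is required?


Cycle time = available time / demand
= 462 / 102
= 4.53 min/unit


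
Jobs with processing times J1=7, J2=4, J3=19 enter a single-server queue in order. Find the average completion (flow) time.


Completion times:
  J1: completes at 7
  J2: completes at 11
  J3: completes at 30
Sum = 48
Average = 48/3
= 16.00


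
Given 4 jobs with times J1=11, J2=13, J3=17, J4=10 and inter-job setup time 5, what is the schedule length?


Makespan = Σ processing + (n-1) × setup
= (11 + 13 + 17 + 10) + (4-1)×5
= 51 + 15
= 66 time units


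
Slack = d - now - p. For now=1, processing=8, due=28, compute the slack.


Slack = due - current_time - processing
= 28 - 1 - 8
= 19


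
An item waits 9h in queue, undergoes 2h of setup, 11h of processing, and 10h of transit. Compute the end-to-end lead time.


Lead time = queue + setup + processing + transit
= 9 + 2 + 11 + 10
= 32 hours


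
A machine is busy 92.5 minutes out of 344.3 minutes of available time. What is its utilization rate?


Utilization = busy / total × 100
= 92.5 / 344.3 × 100
= 26.9%


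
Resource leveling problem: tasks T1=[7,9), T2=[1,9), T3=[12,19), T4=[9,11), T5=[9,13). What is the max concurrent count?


Check each time point for overlaps:
  t=7: 2 tasks active (T1, T2)
Max concurrent = 2


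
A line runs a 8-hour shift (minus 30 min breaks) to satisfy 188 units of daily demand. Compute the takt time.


Available = 8×60 - 30 = 450 min
Takt time = 450 / 188
= 2.39 min/unit


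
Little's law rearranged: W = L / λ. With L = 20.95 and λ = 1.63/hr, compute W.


Little's law: L = λW → W = L / λ
= 20.95 / 1.63
= 12.85 hours


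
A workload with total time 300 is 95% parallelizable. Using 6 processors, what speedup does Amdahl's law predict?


Amdahl's law: T_p = T × ((1-p) + p/N)
= 300 × ((1-0.95) + 0.95/6)
= 300 × (0.05 + 0.1583)
= 300 × 0.2083
= 62.50
Speedup = 300/62.50
= 4.80×


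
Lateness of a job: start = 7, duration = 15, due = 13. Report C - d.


Completion = 7 + 15 = 22
Lateness = C - d = 22 - 13
= 9


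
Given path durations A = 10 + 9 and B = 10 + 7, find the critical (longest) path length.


Path A: 10 + 9 = 19
Path B: 10 + 7 = 17
Critical path = longest = max(19, 17)
= 19 (Path A)


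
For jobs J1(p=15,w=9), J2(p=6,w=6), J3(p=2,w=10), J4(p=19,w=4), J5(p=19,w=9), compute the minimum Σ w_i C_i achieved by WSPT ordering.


WSPT order (by p/w): J3 → J2 → J1 → J5 → J4
  J3: C=2, w·C=10×2=20
  J2: C=8, w·C=6×8=48
  J1: C=23, w·C=9×23=207
  J5: C=42, w·C=9×42=378
  J4: C=61, w·C=4×61=244
Σ w·C = 897
= 897


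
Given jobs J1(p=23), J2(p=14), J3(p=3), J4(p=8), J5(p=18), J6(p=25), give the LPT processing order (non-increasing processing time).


LPT: sort by longest processing time first
  J6: p=25
  J1: p=23
  J5: p=18
  J2: p=14
  J4: p=8
  J3: p=3
Order: J6 → J1 → J5 → J2 → J4 → J3


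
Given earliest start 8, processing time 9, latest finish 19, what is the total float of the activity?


EF = ES + duration = 8 + 9 = 17
LS = LF - duration = 19 - 9 = 10
Total Float = LF - EF = 19 - 17
(or LS - ES = 10 - 8)
= 2


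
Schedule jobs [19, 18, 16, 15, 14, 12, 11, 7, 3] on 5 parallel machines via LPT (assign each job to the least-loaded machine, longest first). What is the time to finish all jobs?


Jobs (LPT sorted): [19, 18, 16, 15, 14, 12, 11, 7, 3]
Machines: 5
  J=19 → Machine 1 (load: 0+19=19)
  J=18 → Machine 2 (load: 0+18=18)
  J=16 → Machine 3 (load: 0+16=16)
  J=15 → Machine 4 (load: 0+15=15)
  J=14 → Machine 5 (load: 0+14=14)
  J=12 → Machine 5 (load: 14+12=26)
  J=11 → Machine 4 (load: 15+11=26)
  J=7 → Machine 3 (load: 16+7=23)
  J=3 → Machine 2 (load: 18+3=21)
Machine loads: [19, 21, 23, 26, 26]
Makespan = max = 26 time units


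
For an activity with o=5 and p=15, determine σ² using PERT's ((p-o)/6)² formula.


σ² = ((p - o) / 6)² = (p - o)² / 36
= (15 - 5)² / 36
= 10² / 36
= 100 / 36
= 2.7778


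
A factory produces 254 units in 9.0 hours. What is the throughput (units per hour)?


Throughput = units / time
= 254 / 9.0
= 28.2 units/hour


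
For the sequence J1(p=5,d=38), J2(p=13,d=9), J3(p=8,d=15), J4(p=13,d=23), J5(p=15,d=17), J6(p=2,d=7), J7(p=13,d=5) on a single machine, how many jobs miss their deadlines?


Completion vs due date:
  J1: C=5, d=38 → on time
  J2: C=18, d=9 → TARDY
  J3: C=26, d=15 → TARDY
  J4: C=39, d=23 → TARDY
  J5: C=54, d=17 → TARDY
  J6: C=56, d=7 → TARDY
  J7: C=69, d=5 → TARDY
Tardy jobs: J2, J3, J4, J5, J6, J7
Count = 6


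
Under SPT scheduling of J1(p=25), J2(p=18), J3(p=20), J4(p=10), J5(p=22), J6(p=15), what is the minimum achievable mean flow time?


SPT order: J4 → J6 → J2 → J3 → J5 → J1
Completion times:
  J4: C=10
  J6: C=25
  J2: C=43
  J3: C=63
  J5: C=85
  J1: C=110
Sum = 336, n = 6
Mean flow = 336/6
= 56.00


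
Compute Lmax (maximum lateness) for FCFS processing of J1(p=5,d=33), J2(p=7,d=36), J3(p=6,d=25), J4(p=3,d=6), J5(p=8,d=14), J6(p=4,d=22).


Lateness per job (L = C - d):
  J1: C=5, d=33, L=-28
  J2: C=12, d=36, L=-24
  J3: C=18, d=25, L=-7
  J4: C=21, d=6, L=15
  J5: C=29, d=14, L=15
  J6: C=33, d=22, L=11
Lmax = max(-28, -24, -7, 15, 15, 11)
= 15


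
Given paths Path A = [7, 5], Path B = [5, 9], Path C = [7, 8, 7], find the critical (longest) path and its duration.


Path A: 7 + 5 = 12
Path B: 5 + 9 = 14
Path C: 7 + 8 + 7 = 22
Critical path = longest = max(12, 14, 22)
= 22 (Path C)


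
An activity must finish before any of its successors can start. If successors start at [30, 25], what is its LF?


LF = min of all successor start times
Successors start at: [30, 25]
LF = min(30, 25)
= 25


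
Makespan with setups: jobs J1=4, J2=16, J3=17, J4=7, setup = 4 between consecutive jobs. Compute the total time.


Makespan = Σ processing + (n-1) × setup
= (4 + 16 + 17 + 7) + (4-1)×4
= 44 + 12
= 56 time units


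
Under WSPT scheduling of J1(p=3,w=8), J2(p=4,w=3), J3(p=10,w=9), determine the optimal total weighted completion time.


WSPT order (by p/w): J1 → J3 → J2
  J1: C=3, w·C=8×3=24
  J3: C=13, w·C=9×13=117
  J2: C=17, w·C=3×17=51
Σ w·C = 192
= 192


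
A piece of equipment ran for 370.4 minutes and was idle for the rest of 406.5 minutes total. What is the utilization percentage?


Utilization = busy / total × 100
= 370.4 / 406.5 × 100
= 91.1%


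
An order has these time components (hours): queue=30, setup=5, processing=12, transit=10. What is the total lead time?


Lead time = queue + setup + processing + transit
= 30 + 5 + 12 + 10
= 57 hours


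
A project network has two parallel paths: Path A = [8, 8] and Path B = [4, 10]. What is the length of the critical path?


Path A: 8 + 8 = 16
Path B: 4 + 10 = 14
Critical path = longest = max(16, 14)
= 16 (Path A)


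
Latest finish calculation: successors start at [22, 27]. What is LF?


LF = min of all successor start times
Successors start at: [22, 27]
LF = min(22, 27)
= 22


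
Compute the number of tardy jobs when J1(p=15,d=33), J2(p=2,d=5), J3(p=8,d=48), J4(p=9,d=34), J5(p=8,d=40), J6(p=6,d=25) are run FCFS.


Completion vs due date:
  J1: C=15, d=33 → on time
  J2: C=17, d=5 → TARDY
  J3: C=25, d=48 → on time
  J4: C=34, d=34 → on time
  J5: C=42, d=40 → TARDY
  J6: C=48, d=25 → TARDY
Tardy jobs: J2, J5, J6
Count = 3


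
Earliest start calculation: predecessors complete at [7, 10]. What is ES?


ES = max of all predecessor completion times
Predecessors: [7, 10]
ES = max(7, 10)
= 10


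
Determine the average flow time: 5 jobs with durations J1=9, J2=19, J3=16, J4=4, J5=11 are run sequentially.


Completion times:
  J1: completes at 9
  J2: completes at 28
  J3: completes at 44
  J4: completes at 48
  J5: completes at 59
Sum = 188
Average = 188/5
= 37.60


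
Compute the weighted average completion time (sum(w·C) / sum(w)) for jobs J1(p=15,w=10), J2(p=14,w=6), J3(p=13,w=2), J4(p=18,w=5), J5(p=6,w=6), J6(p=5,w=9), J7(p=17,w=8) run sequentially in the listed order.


Completion times:
  J1: C=15, w×C=10×15=150
  J2: C=29, w×C=6×29=174
  J3: C=42, w×C=2×42=84
  J4: C=60, w×C=5×60=300
  J5: C=66, w×C=6×66=396
  J6: C=71, w×C=9×71=639
  J7: C=88, w×C=8×88=704
Sum w×C = 2447
Sum w = 46
Weighted avg = 2447/46
= 53.20


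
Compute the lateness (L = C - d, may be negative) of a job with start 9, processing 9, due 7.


Completion = 9 + 9 = 18
Lateness = C - d = 18 - 7
= 11


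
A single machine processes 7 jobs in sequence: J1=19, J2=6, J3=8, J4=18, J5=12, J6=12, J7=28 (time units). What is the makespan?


Sequential makespan: sum all processing times
= 19 + 6 + 8 + 18 + 12 + 12 + 28
= 103 time units


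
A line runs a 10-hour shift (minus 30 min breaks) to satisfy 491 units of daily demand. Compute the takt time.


Available = 10×60 - 30 = 570 min
Takt time = 570 / 491
= 1.16 min/unit


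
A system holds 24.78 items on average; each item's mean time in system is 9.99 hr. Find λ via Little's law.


Little's law: L = λW → λ = L / W
= 24.78 / 9.99
= 2.48 per hour


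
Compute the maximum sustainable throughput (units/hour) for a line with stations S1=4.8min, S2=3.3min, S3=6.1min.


Bottleneck = longest station time
Station times: [4.8, 3.3, 6.1]
Max = 6.1 min
Rate = 60 / 6.1
= 9.84 units/hour (bottleneck: 6.1min)


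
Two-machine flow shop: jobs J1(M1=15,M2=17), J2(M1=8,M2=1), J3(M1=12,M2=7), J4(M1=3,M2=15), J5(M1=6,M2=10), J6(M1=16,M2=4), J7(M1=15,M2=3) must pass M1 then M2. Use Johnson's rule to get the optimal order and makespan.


Johnson's rule:
Group 1 (M1≤M2, sort by M1): ['J4', 'J5', 'J1']
Group 2 (M1>M2, sort desc M2): ['J3', 'J6', 'J7', 'J2']
Sequence: J4 → J5 → J1 → J3 → J6 → J7 → J2
Makespan calculation:
  J4: M1 done=3, M2 done=18
  J5: M1 done=9, M2 done=28
  J1: M1 done=24, M2 done=45
  J3: M1 done=36, M2 done=52
  J6: M1 done=52, M2 done=56
  J7: M1 done=67, M2 done=70
  J2: M1 done=75, M2 done=76
= Sequence: J4 → J5 → J1 → J3 → J6 → J7 → J2, Makespan: 76


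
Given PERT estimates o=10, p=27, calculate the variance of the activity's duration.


σ² = ((p - o) / 6)² = (p - o)² / 36
= (27 - 10)² / 36
= 17² / 36
= 289 / 36
= 8.0278


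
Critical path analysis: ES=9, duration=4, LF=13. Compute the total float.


EF = ES + duration = 9 + 4 = 13
LS = LF - duration = 13 - 4 = 9
Total Float = LF - EF = 13 - 13
(or LS - ES = 9 - 9)
= 0


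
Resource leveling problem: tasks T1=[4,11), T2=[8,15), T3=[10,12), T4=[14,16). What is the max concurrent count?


Check each time point for overlaps:
  t=10: 3 tasks active (T1, T2, T3)
Max concurrent = 3
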